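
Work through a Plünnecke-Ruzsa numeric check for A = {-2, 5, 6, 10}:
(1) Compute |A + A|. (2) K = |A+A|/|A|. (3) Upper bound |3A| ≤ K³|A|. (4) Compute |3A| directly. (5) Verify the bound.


|A| = 4.
Step 1: Compute A + A by enumerating all 16 pairs.
A + A = {-4, 3, 4, 8, 10, 11, 12, 15, 16, 20}, so |A + A| = 10.
Step 2: Doubling constant K = |A + A|/|A| = 10/4 = 10/4 ≈ 2.5000.
Step 3: Plünnecke-Ruzsa gives |3A| ≤ K³·|A| = (2.5000)³ · 4 ≈ 62.5000.
Step 4: Compute 3A = A + A + A directly by enumerating all triples (a,b,c) ∈ A³; |3A| = 19.
Step 5: Check 19 ≤ 62.5000? Yes ✓.

K = 10/4, Plünnecke-Ruzsa bound K³|A| ≈ 62.5000, |3A| = 19, inequality holds.


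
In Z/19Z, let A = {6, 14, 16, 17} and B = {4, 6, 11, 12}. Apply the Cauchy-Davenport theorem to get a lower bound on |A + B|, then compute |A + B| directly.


Cauchy-Davenport: |A + B| ≥ min(p, |A| + |B| - 1) for A, B nonempty in Z/pZ.
|A| = 4, |B| = 4, p = 19.
CD lower bound = min(19, 4 + 4 - 1) = min(19, 7) = 7.
Compute A + B mod 19 directly:
a = 6: 6+4=10, 6+6=12, 6+11=17, 6+12=18
a = 14: 14+4=18, 14+6=1, 14+11=6, 14+12=7
a = 16: 16+4=1, 16+6=3, 16+11=8, 16+12=9
a = 17: 17+4=2, 17+6=4, 17+11=9, 17+12=10
A + B = {1, 2, 3, 4, 6, 7, 8, 9, 10, 12, 17, 18}, so |A + B| = 12.
Verify: 12 ≥ 7? Yes ✓.

CD lower bound = 7, actual |A + B| = 12.


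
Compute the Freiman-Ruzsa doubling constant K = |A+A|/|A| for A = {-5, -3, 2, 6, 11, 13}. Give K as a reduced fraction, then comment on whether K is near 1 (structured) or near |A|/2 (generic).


|A| = 6.
Compute A + A by enumerating all 36 pairs.
A + A = {-10, -8, -6, -3, -1, 1, 3, 4, 6, 8, 10, 12, 13, 15, 17, 19, 22, 24, 26}, so |A + A| = 19.
K = |A + A| / |A| = 19/6 (already in lowest terms) ≈ 3.1667.
Reference: AP of size 6 gives K = 11/6 ≈ 1.8333; a fully generic set of size 6 gives K ≈ 3.5000.

|A| = 6, |A + A| = 19, K = 19/6.


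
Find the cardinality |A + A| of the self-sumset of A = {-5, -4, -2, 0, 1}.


A + A = {a + a' : a, a' ∈ A}; |A| = 5.
General bounds: 2|A| - 1 ≤ |A + A| ≤ |A|(|A|+1)/2, i.e. 9 ≤ |A + A| ≤ 15.
Lower bound 2|A|-1 is attained iff A is an arithmetic progression.
Enumerate sums a + a' for a ≤ a' (symmetric, so this suffices):
a = -5: -5+-5=-10, -5+-4=-9, -5+-2=-7, -5+0=-5, -5+1=-4
a = -4: -4+-4=-8, -4+-2=-6, -4+0=-4, -4+1=-3
a = -2: -2+-2=-4, -2+0=-2, -2+1=-1
a = 0: 0+0=0, 0+1=1
a = 1: 1+1=2
Distinct sums: {-10, -9, -8, -7, -6, -5, -4, -3, -2, -1, 0, 1, 2}
|A + A| = 13

|A + A| = 13


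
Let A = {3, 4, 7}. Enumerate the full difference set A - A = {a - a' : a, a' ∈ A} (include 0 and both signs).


A - A = {a - a' : a, a' ∈ A}.
Compute a - a' for each ordered pair (a, a'):
a = 3: 3-3=0, 3-4=-1, 3-7=-4
a = 4: 4-3=1, 4-4=0, 4-7=-3
a = 7: 7-3=4, 7-4=3, 7-7=0
Collecting distinct values (and noting 0 appears from a-a):
A - A = {-4, -3, -1, 0, 1, 3, 4}
|A - A| = 7

A - A = {-4, -3, -1, 0, 1, 3, 4}


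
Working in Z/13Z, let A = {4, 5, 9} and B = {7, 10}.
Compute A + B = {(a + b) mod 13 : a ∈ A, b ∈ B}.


Work in Z/13Z: reduce every sum a + b modulo 13.
Enumerate all 6 pairs:
a = 4: 4+7=11, 4+10=1
a = 5: 5+7=12, 5+10=2
a = 9: 9+7=3, 9+10=6
Distinct residues collected: {1, 2, 3, 6, 11, 12}
|A + B| = 6 (out of 13 total residues).

A + B = {1, 2, 3, 6, 11, 12}


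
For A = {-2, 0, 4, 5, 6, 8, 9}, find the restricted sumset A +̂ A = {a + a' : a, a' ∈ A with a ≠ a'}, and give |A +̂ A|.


Restricted sumset: A +̂ A = {a + a' : a ∈ A, a' ∈ A, a ≠ a'}.
Equivalently, take A + A and drop any sum 2a that is achievable ONLY as a + a for a ∈ A (i.e. sums representable only with equal summands).
Enumerate pairs (a, a') with a < a' (symmetric, so each unordered pair gives one sum; this covers all a ≠ a'):
  -2 + 0 = -2
  -2 + 4 = 2
  -2 + 5 = 3
  -2 + 6 = 4
  -2 + 8 = 6
  -2 + 9 = 7
  0 + 4 = 4
  0 + 5 = 5
  0 + 6 = 6
  0 + 8 = 8
  0 + 9 = 9
  4 + 5 = 9
  4 + 6 = 10
  4 + 8 = 12
  4 + 9 = 13
  5 + 6 = 11
  5 + 8 = 13
  5 + 9 = 14
  6 + 8 = 14
  6 + 9 = 15
  8 + 9 = 17
Collected distinct sums: {-2, 2, 3, 4, 5, 6, 7, 8, 9, 10, 11, 12, 13, 14, 15, 17}
|A +̂ A| = 16
(Reference bound: |A +̂ A| ≥ 2|A| - 3 for |A| ≥ 2, with |A| = 7 giving ≥ 11.)

|A +̂ A| = 16


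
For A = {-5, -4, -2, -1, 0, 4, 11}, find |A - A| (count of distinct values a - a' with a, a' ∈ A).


A - A = {a - a' : a, a' ∈ A}; |A| = 7.
Bounds: 2|A|-1 ≤ |A - A| ≤ |A|² - |A| + 1, i.e. 13 ≤ |A - A| ≤ 43.
Note: 0 ∈ A - A always (from a - a). The set is symmetric: if d ∈ A - A then -d ∈ A - A.
Enumerate nonzero differences d = a - a' with a > a' (then include -d):
Positive differences: {1, 2, 3, 4, 5, 6, 7, 8, 9, 11, 12, 13, 15, 16}
Full difference set: {0} ∪ (positive diffs) ∪ (negative diffs).
|A - A| = 1 + 2·14 = 29 (matches direct enumeration: 29).

|A - A| = 29


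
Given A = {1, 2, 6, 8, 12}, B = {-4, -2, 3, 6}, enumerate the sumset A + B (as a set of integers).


A + B = {a + b : a ∈ A, b ∈ B}.
Enumerate all |A|·|B| = 5·4 = 20 pairs (a, b) and collect distinct sums.
a = 1: 1+-4=-3, 1+-2=-1, 1+3=4, 1+6=7
a = 2: 2+-4=-2, 2+-2=0, 2+3=5, 2+6=8
a = 6: 6+-4=2, 6+-2=4, 6+3=9, 6+6=12
a = 8: 8+-4=4, 8+-2=6, 8+3=11, 8+6=14
a = 12: 12+-4=8, 12+-2=10, 12+3=15, 12+6=18
Collecting distinct sums: A + B = {-3, -2, -1, 0, 2, 4, 5, 6, 7, 8, 9, 10, 11, 12, 14, 15, 18}
|A + B| = 17

A + B = {-3, -2, -1, 0, 2, 4, 5, 6, 7, 8, 9, 10, 11, 12, 14, 15, 18}


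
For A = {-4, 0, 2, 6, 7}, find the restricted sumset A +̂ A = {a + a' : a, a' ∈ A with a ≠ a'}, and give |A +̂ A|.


Restricted sumset: A +̂ A = {a + a' : a ∈ A, a' ∈ A, a ≠ a'}.
Equivalently, take A + A and drop any sum 2a that is achievable ONLY as a + a for a ∈ A (i.e. sums representable only with equal summands).
Enumerate pairs (a, a') with a < a' (symmetric, so each unordered pair gives one sum; this covers all a ≠ a'):
  -4 + 0 = -4
  -4 + 2 = -2
  -4 + 6 = 2
  -4 + 7 = 3
  0 + 2 = 2
  0 + 6 = 6
  0 + 7 = 7
  2 + 6 = 8
  2 + 7 = 9
  6 + 7 = 13
Collected distinct sums: {-4, -2, 2, 3, 6, 7, 8, 9, 13}
|A +̂ A| = 9
(Reference bound: |A +̂ A| ≥ 2|A| - 3 for |A| ≥ 2, with |A| = 5 giving ≥ 7.)

|A +̂ A| = 9


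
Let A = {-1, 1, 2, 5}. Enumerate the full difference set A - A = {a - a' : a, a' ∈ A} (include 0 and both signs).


A - A = {a - a' : a, a' ∈ A}.
Compute a - a' for each ordered pair (a, a'):
a = -1: -1--1=0, -1-1=-2, -1-2=-3, -1-5=-6
a = 1: 1--1=2, 1-1=0, 1-2=-1, 1-5=-4
a = 2: 2--1=3, 2-1=1, 2-2=0, 2-5=-3
a = 5: 5--1=6, 5-1=4, 5-2=3, 5-5=0
Collecting distinct values (and noting 0 appears from a-a):
A - A = {-6, -4, -3, -2, -1, 0, 1, 2, 3, 4, 6}
|A - A| = 11

A - A = {-6, -4, -3, -2, -1, 0, 1, 2, 3, 4, 6}


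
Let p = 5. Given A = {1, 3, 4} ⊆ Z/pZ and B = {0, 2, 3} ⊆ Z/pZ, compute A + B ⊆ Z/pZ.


Work in Z/5Z: reduce every sum a + b modulo 5.
Enumerate all 9 pairs:
a = 1: 1+0=1, 1+2=3, 1+3=4
a = 3: 3+0=3, 3+2=0, 3+3=1
a = 4: 4+0=4, 4+2=1, 4+3=2
Distinct residues collected: {0, 1, 2, 3, 4}
|A + B| = 5 (out of 5 total residues).

A + B = {0, 1, 2, 3, 4}


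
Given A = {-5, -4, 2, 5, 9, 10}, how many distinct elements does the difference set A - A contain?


A - A = {a - a' : a, a' ∈ A}; |A| = 6.
Bounds: 2|A|-1 ≤ |A - A| ≤ |A|² - |A| + 1, i.e. 11 ≤ |A - A| ≤ 31.
Note: 0 ∈ A - A always (from a - a). The set is symmetric: if d ∈ A - A then -d ∈ A - A.
Enumerate nonzero differences d = a - a' with a > a' (then include -d):
Positive differences: {1, 3, 4, 5, 6, 7, 8, 9, 10, 13, 14, 15}
Full difference set: {0} ∪ (positive diffs) ∪ (negative diffs).
|A - A| = 1 + 2·12 = 25 (matches direct enumeration: 25).

|A - A| = 25


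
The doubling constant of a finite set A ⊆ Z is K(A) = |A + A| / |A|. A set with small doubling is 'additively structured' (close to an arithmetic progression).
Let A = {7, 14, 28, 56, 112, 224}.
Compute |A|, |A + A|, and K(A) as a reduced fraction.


|A| = 6.
Compute A + A by enumerating all 36 pairs.
A + A = {14, 21, 28, 35, 42, 56, 63, 70, 84, 112, 119, 126, 140, 168, 224, 231, 238, 252, 280, 336, 448}, so |A + A| = 21.
K = |A + A| / |A| = 21/6 = 7/2 ≈ 3.5000.
Reference: AP of size 6 gives K = 11/6 ≈ 1.8333; a fully generic set of size 6 gives K ≈ 3.5000.

|A| = 6, |A + A| = 21, K = 21/6 = 7/2.


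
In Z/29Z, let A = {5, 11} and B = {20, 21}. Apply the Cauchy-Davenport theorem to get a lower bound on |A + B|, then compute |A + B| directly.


Cauchy-Davenport: |A + B| ≥ min(p, |A| + |B| - 1) for A, B nonempty in Z/pZ.
|A| = 2, |B| = 2, p = 29.
CD lower bound = min(29, 2 + 2 - 1) = min(29, 3) = 3.
Compute A + B mod 29 directly:
a = 5: 5+20=25, 5+21=26
a = 11: 11+20=2, 11+21=3
A + B = {2, 3, 25, 26}, so |A + B| = 4.
Verify: 4 ≥ 3? Yes ✓.

CD lower bound = 3, actual |A + B| = 4.


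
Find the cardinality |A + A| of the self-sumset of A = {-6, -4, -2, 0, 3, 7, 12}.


A + A = {a + a' : a, a' ∈ A}; |A| = 7.
General bounds: 2|A| - 1 ≤ |A + A| ≤ |A|(|A|+1)/2, i.e. 13 ≤ |A + A| ≤ 28.
Lower bound 2|A|-1 is attained iff A is an arithmetic progression.
Enumerate sums a + a' for a ≤ a' (symmetric, so this suffices):
a = -6: -6+-6=-12, -6+-4=-10, -6+-2=-8, -6+0=-6, -6+3=-3, -6+7=1, -6+12=6
a = -4: -4+-4=-8, -4+-2=-6, -4+0=-4, -4+3=-1, -4+7=3, -4+12=8
a = -2: -2+-2=-4, -2+0=-2, -2+3=1, -2+7=5, -2+12=10
a = 0: 0+0=0, 0+3=3, 0+7=7, 0+12=12
a = 3: 3+3=6, 3+7=10, 3+12=15
a = 7: 7+7=14, 7+12=19
a = 12: 12+12=24
Distinct sums: {-12, -10, -8, -6, -4, -3, -2, -1, 0, 1, 3, 5, 6, 7, 8, 10, 12, 14, 15, 19, 24}
|A + A| = 21

|A + A| = 21


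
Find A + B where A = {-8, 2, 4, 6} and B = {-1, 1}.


A + B = {a + b : a ∈ A, b ∈ B}.
Enumerate all |A|·|B| = 4·2 = 8 pairs (a, b) and collect distinct sums.
a = -8: -8+-1=-9, -8+1=-7
a = 2: 2+-1=1, 2+1=3
a = 4: 4+-1=3, 4+1=5
a = 6: 6+-1=5, 6+1=7
Collecting distinct sums: A + B = {-9, -7, 1, 3, 5, 7}
|A + B| = 6

A + B = {-9, -7, 1, 3, 5, 7}


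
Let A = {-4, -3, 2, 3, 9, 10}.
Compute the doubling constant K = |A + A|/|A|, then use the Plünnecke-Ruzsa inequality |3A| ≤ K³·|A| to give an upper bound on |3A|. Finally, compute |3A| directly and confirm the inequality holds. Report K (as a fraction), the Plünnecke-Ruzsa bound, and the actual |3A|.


|A| = 6.
Step 1: Compute A + A by enumerating all 36 pairs.
A + A = {-8, -7, -6, -2, -1, 0, 4, 5, 6, 7, 11, 12, 13, 18, 19, 20}, so |A + A| = 16.
Step 2: Doubling constant K = |A + A|/|A| = 16/6 = 16/6 ≈ 2.6667.
Step 3: Plünnecke-Ruzsa gives |3A| ≤ K³·|A| = (2.6667)³ · 6 ≈ 113.7778.
Step 4: Compute 3A = A + A + A directly by enumerating all triples (a,b,c) ∈ A³; |3A| = 31.
Step 5: Check 31 ≤ 113.7778? Yes ✓.

K = 16/6, Plünnecke-Ruzsa bound K³|A| ≈ 113.7778, |3A| = 31, inequality holds.


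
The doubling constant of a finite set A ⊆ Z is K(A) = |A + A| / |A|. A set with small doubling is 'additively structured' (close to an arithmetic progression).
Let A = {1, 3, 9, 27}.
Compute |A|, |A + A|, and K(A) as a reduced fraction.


|A| = 4.
Compute A + A by enumerating all 16 pairs.
A + A = {2, 4, 6, 10, 12, 18, 28, 30, 36, 54}, so |A + A| = 10.
K = |A + A| / |A| = 10/4 = 5/2 ≈ 2.5000.
Reference: AP of size 4 gives K = 7/4 ≈ 1.7500; a fully generic set of size 4 gives K ≈ 2.5000.

|A| = 4, |A + A| = 10, K = 10/4 = 5/2.


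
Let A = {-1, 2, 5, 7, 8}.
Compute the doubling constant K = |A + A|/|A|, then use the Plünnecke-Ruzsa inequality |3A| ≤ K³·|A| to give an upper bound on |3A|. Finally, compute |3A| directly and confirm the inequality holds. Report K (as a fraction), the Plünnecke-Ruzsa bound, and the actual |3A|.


|A| = 5.
Step 1: Compute A + A by enumerating all 25 pairs.
A + A = {-2, 1, 4, 6, 7, 9, 10, 12, 13, 14, 15, 16}, so |A + A| = 12.
Step 2: Doubling constant K = |A + A|/|A| = 12/5 = 12/5 ≈ 2.4000.
Step 3: Plünnecke-Ruzsa gives |3A| ≤ K³·|A| = (2.4000)³ · 5 ≈ 69.1200.
Step 4: Compute 3A = A + A + A directly by enumerating all triples (a,b,c) ∈ A³; |3A| = 21.
Step 5: Check 21 ≤ 69.1200? Yes ✓.

K = 12/5, Plünnecke-Ruzsa bound K³|A| ≈ 69.1200, |3A| = 21, inequality holds.


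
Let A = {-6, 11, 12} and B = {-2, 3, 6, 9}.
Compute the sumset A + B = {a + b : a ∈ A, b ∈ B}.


A + B = {a + b : a ∈ A, b ∈ B}.
Enumerate all |A|·|B| = 3·4 = 12 pairs (a, b) and collect distinct sums.
a = -6: -6+-2=-8, -6+3=-3, -6+6=0, -6+9=3
a = 11: 11+-2=9, 11+3=14, 11+6=17, 11+9=20
a = 12: 12+-2=10, 12+3=15, 12+6=18, 12+9=21
Collecting distinct sums: A + B = {-8, -3, 0, 3, 9, 10, 14, 15, 17, 18, 20, 21}
|A + B| = 12

A + B = {-8, -3, 0, 3, 9, 10, 14, 15, 17, 18, 20, 21}


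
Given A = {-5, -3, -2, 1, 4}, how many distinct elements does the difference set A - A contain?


A - A = {a - a' : a, a' ∈ A}; |A| = 5.
Bounds: 2|A|-1 ≤ |A - A| ≤ |A|² - |A| + 1, i.e. 9 ≤ |A - A| ≤ 21.
Note: 0 ∈ A - A always (from a - a). The set is symmetric: if d ∈ A - A then -d ∈ A - A.
Enumerate nonzero differences d = a - a' with a > a' (then include -d):
Positive differences: {1, 2, 3, 4, 6, 7, 9}
Full difference set: {0} ∪ (positive diffs) ∪ (negative diffs).
|A - A| = 1 + 2·7 = 15 (matches direct enumeration: 15).

|A - A| = 15


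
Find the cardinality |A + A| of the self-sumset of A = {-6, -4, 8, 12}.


A + A = {a + a' : a, a' ∈ A}; |A| = 4.
General bounds: 2|A| - 1 ≤ |A + A| ≤ |A|(|A|+1)/2, i.e. 7 ≤ |A + A| ≤ 10.
Lower bound 2|A|-1 is attained iff A is an arithmetic progression.
Enumerate sums a + a' for a ≤ a' (symmetric, so this suffices):
a = -6: -6+-6=-12, -6+-4=-10, -6+8=2, -6+12=6
a = -4: -4+-4=-8, -4+8=4, -4+12=8
a = 8: 8+8=16, 8+12=20
a = 12: 12+12=24
Distinct sums: {-12, -10, -8, 2, 4, 6, 8, 16, 20, 24}
|A + A| = 10

|A + A| = 10


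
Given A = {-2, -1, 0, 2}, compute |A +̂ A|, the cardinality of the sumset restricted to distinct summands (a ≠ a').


Restricted sumset: A +̂ A = {a + a' : a ∈ A, a' ∈ A, a ≠ a'}.
Equivalently, take A + A and drop any sum 2a that is achievable ONLY as a + a for a ∈ A (i.e. sums representable only with equal summands).
Enumerate pairs (a, a') with a < a' (symmetric, so each unordered pair gives one sum; this covers all a ≠ a'):
  -2 + -1 = -3
  -2 + 0 = -2
  -2 + 2 = 0
  -1 + 0 = -1
  -1 + 2 = 1
  0 + 2 = 2
Collected distinct sums: {-3, -2, -1, 0, 1, 2}
|A +̂ A| = 6
(Reference bound: |A +̂ A| ≥ 2|A| - 3 for |A| ≥ 2, with |A| = 4 giving ≥ 5.)

|A +̂ A| = 6


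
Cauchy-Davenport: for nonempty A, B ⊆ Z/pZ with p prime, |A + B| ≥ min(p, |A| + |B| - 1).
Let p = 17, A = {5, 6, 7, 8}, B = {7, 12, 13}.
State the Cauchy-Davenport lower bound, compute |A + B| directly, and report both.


Cauchy-Davenport: |A + B| ≥ min(p, |A| + |B| - 1) for A, B nonempty in Z/pZ.
|A| = 4, |B| = 3, p = 17.
CD lower bound = min(17, 4 + 3 - 1) = min(17, 6) = 6.
Compute A + B mod 17 directly:
a = 5: 5+7=12, 5+12=0, 5+13=1
a = 6: 6+7=13, 6+12=1, 6+13=2
a = 7: 7+7=14, 7+12=2, 7+13=3
a = 8: 8+7=15, 8+12=3, 8+13=4
A + B = {0, 1, 2, 3, 4, 12, 13, 14, 15}, so |A + B| = 9.
Verify: 9 ≥ 6? Yes ✓.

CD lower bound = 6, actual |A + B| = 9.


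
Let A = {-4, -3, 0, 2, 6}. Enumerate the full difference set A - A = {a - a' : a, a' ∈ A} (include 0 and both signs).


A - A = {a - a' : a, a' ∈ A}.
Compute a - a' for each ordered pair (a, a'):
a = -4: -4--4=0, -4--3=-1, -4-0=-4, -4-2=-6, -4-6=-10
a = -3: -3--4=1, -3--3=0, -3-0=-3, -3-2=-5, -3-6=-9
a = 0: 0--4=4, 0--3=3, 0-0=0, 0-2=-2, 0-6=-6
a = 2: 2--4=6, 2--3=5, 2-0=2, 2-2=0, 2-6=-4
a = 6: 6--4=10, 6--3=9, 6-0=6, 6-2=4, 6-6=0
Collecting distinct values (and noting 0 appears from a-a):
A - A = {-10, -9, -6, -5, -4, -3, -2, -1, 0, 1, 2, 3, 4, 5, 6, 9, 10}
|A - A| = 17

A - A = {-10, -9, -6, -5, -4, -3, -2, -1, 0, 1, 2, 3, 4, 5, 6, 9, 10}


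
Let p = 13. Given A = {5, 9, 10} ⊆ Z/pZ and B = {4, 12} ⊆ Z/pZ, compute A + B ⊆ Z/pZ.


Work in Z/13Z: reduce every sum a + b modulo 13.
Enumerate all 6 pairs:
a = 5: 5+4=9, 5+12=4
a = 9: 9+4=0, 9+12=8
a = 10: 10+4=1, 10+12=9
Distinct residues collected: {0, 1, 4, 8, 9}
|A + B| = 5 (out of 13 total residues).

A + B = {0, 1, 4, 8, 9}


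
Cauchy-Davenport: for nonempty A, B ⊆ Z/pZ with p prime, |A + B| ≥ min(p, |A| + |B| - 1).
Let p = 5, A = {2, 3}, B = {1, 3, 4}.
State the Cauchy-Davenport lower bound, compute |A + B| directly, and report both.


Cauchy-Davenport: |A + B| ≥ min(p, |A| + |B| - 1) for A, B nonempty in Z/pZ.
|A| = 2, |B| = 3, p = 5.
CD lower bound = min(5, 2 + 3 - 1) = min(5, 4) = 4.
Compute A + B mod 5 directly:
a = 2: 2+1=3, 2+3=0, 2+4=1
a = 3: 3+1=4, 3+3=1, 3+4=2
A + B = {0, 1, 2, 3, 4}, so |A + B| = 5.
Verify: 5 ≥ 4? Yes ✓.

CD lower bound = 4, actual |A + B| = 5.


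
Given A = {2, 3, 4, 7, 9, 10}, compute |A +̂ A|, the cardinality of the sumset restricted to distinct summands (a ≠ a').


Restricted sumset: A +̂ A = {a + a' : a ∈ A, a' ∈ A, a ≠ a'}.
Equivalently, take A + A and drop any sum 2a that is achievable ONLY as a + a for a ∈ A (i.e. sums representable only with equal summands).
Enumerate pairs (a, a') with a < a' (symmetric, so each unordered pair gives one sum; this covers all a ≠ a'):
  2 + 3 = 5
  2 + 4 = 6
  2 + 7 = 9
  2 + 9 = 11
  2 + 10 = 12
  3 + 4 = 7
  3 + 7 = 10
  3 + 9 = 12
  3 + 10 = 13
  4 + 7 = 11
  4 + 9 = 13
  4 + 10 = 14
  7 + 9 = 16
  7 + 10 = 17
  9 + 10 = 19
Collected distinct sums: {5, 6, 7, 9, 10, 11, 12, 13, 14, 16, 17, 19}
|A +̂ A| = 12
(Reference bound: |A +̂ A| ≥ 2|A| - 3 for |A| ≥ 2, with |A| = 6 giving ≥ 9.)

|A +̂ A| = 12


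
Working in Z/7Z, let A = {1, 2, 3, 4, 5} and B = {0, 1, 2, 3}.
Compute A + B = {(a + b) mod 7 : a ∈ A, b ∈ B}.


Work in Z/7Z: reduce every sum a + b modulo 7.
Enumerate all 20 pairs:
a = 1: 1+0=1, 1+1=2, 1+2=3, 1+3=4
a = 2: 2+0=2, 2+1=3, 2+2=4, 2+3=5
a = 3: 3+0=3, 3+1=4, 3+2=5, 3+3=6
a = 4: 4+0=4, 4+1=5, 4+2=6, 4+3=0
a = 5: 5+0=5, 5+1=6, 5+2=0, 5+3=1
Distinct residues collected: {0, 1, 2, 3, 4, 5, 6}
|A + B| = 7 (out of 7 total residues).

A + B = {0, 1, 2, 3, 4, 5, 6}


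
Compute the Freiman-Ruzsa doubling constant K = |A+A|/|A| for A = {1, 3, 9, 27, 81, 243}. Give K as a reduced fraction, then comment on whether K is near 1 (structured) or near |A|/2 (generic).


|A| = 6.
Compute A + A by enumerating all 36 pairs.
A + A = {2, 4, 6, 10, 12, 18, 28, 30, 36, 54, 82, 84, 90, 108, 162, 244, 246, 252, 270, 324, 486}, so |A + A| = 21.
K = |A + A| / |A| = 21/6 = 7/2 ≈ 3.5000.
Reference: AP of size 6 gives K = 11/6 ≈ 1.8333; a fully generic set of size 6 gives K ≈ 3.5000.

|A| = 6, |A + A| = 21, K = 21/6 = 7/2.


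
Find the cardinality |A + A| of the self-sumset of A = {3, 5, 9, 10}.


A + A = {a + a' : a, a' ∈ A}; |A| = 4.
General bounds: 2|A| - 1 ≤ |A + A| ≤ |A|(|A|+1)/2, i.e. 7 ≤ |A + A| ≤ 10.
Lower bound 2|A|-1 is attained iff A is an arithmetic progression.
Enumerate sums a + a' for a ≤ a' (symmetric, so this suffices):
a = 3: 3+3=6, 3+5=8, 3+9=12, 3+10=13
a = 5: 5+5=10, 5+9=14, 5+10=15
a = 9: 9+9=18, 9+10=19
a = 10: 10+10=20
Distinct sums: {6, 8, 10, 12, 13, 14, 15, 18, 19, 20}
|A + A| = 10

|A + A| = 10


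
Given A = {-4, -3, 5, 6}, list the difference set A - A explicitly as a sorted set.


A - A = {a - a' : a, a' ∈ A}.
Compute a - a' for each ordered pair (a, a'):
a = -4: -4--4=0, -4--3=-1, -4-5=-9, -4-6=-10
a = -3: -3--4=1, -3--3=0, -3-5=-8, -3-6=-9
a = 5: 5--4=9, 5--3=8, 5-5=0, 5-6=-1
a = 6: 6--4=10, 6--3=9, 6-5=1, 6-6=0
Collecting distinct values (and noting 0 appears from a-a):
A - A = {-10, -9, -8, -1, 0, 1, 8, 9, 10}
|A - A| = 9

A - A = {-10, -9, -8, -1, 0, 1, 8, 9, 10}


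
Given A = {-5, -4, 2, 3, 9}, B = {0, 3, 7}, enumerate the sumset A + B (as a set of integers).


A + B = {a + b : a ∈ A, b ∈ B}.
Enumerate all |A|·|B| = 5·3 = 15 pairs (a, b) and collect distinct sums.
a = -5: -5+0=-5, -5+3=-2, -5+7=2
a = -4: -4+0=-4, -4+3=-1, -4+7=3
a = 2: 2+0=2, 2+3=5, 2+7=9
a = 3: 3+0=3, 3+3=6, 3+7=10
a = 9: 9+0=9, 9+3=12, 9+7=16
Collecting distinct sums: A + B = {-5, -4, -2, -1, 2, 3, 5, 6, 9, 10, 12, 16}
|A + B| = 12

A + B = {-5, -4, -2, -1, 2, 3, 5, 6, 9, 10, 12, 16}


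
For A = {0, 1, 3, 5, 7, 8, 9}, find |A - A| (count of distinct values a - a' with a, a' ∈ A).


A - A = {a - a' : a, a' ∈ A}; |A| = 7.
Bounds: 2|A|-1 ≤ |A - A| ≤ |A|² - |A| + 1, i.e. 13 ≤ |A - A| ≤ 43.
Note: 0 ∈ A - A always (from a - a). The set is symmetric: if d ∈ A - A then -d ∈ A - A.
Enumerate nonzero differences d = a - a' with a > a' (then include -d):
Positive differences: {1, 2, 3, 4, 5, 6, 7, 8, 9}
Full difference set: {0} ∪ (positive diffs) ∪ (negative diffs).
|A - A| = 1 + 2·9 = 19 (matches direct enumeration: 19).

|A - A| = 19


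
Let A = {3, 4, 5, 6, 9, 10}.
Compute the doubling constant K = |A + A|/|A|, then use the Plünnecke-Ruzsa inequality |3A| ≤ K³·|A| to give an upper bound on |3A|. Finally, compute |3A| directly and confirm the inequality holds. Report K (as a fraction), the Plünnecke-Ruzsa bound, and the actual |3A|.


|A| = 6.
Step 1: Compute A + A by enumerating all 36 pairs.
A + A = {6, 7, 8, 9, 10, 11, 12, 13, 14, 15, 16, 18, 19, 20}, so |A + A| = 14.
Step 2: Doubling constant K = |A + A|/|A| = 14/6 = 14/6 ≈ 2.3333.
Step 3: Plünnecke-Ruzsa gives |3A| ≤ K³·|A| = (2.3333)³ · 6 ≈ 76.2222.
Step 4: Compute 3A = A + A + A directly by enumerating all triples (a,b,c) ∈ A³; |3A| = 22.
Step 5: Check 22 ≤ 76.2222? Yes ✓.

K = 14/6, Plünnecke-Ruzsa bound K³|A| ≈ 76.2222, |3A| = 22, inequality holds.


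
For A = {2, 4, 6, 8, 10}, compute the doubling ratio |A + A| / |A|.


|A| = 5.
Compute A + A by enumerating all 25 pairs.
A + A = {4, 6, 8, 10, 12, 14, 16, 18, 20}, so |A + A| = 9.
K = |A + A| / |A| = 9/5 (already in lowest terms) ≈ 1.8000.
Reference: AP of size 5 gives K = 9/5 ≈ 1.8000; a fully generic set of size 5 gives K ≈ 3.0000.

|A| = 5, |A + A| = 9, K = 9/5.


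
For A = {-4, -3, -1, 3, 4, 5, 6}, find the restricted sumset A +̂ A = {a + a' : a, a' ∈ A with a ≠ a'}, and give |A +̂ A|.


Restricted sumset: A +̂ A = {a + a' : a ∈ A, a' ∈ A, a ≠ a'}.
Equivalently, take A + A and drop any sum 2a that is achievable ONLY as a + a for a ∈ A (i.e. sums representable only with equal summands).
Enumerate pairs (a, a') with a < a' (symmetric, so each unordered pair gives one sum; this covers all a ≠ a'):
  -4 + -3 = -7
  -4 + -1 = -5
  -4 + 3 = -1
  -4 + 4 = 0
  -4 + 5 = 1
  -4 + 6 = 2
  -3 + -1 = -4
  -3 + 3 = 0
  -3 + 4 = 1
  -3 + 5 = 2
  -3 + 6 = 3
  -1 + 3 = 2
  -1 + 4 = 3
  -1 + 5 = 4
  -1 + 6 = 5
  3 + 4 = 7
  3 + 5 = 8
  3 + 6 = 9
  4 + 5 = 9
  4 + 6 = 10
  5 + 6 = 11
Collected distinct sums: {-7, -5, -4, -1, 0, 1, 2, 3, 4, 5, 7, 8, 9, 10, 11}
|A +̂ A| = 15
(Reference bound: |A +̂ A| ≥ 2|A| - 3 for |A| ≥ 2, with |A| = 7 giving ≥ 11.)

|A +̂ A| = 15


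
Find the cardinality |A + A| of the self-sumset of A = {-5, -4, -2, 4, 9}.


A + A = {a + a' : a, a' ∈ A}; |A| = 5.
General bounds: 2|A| - 1 ≤ |A + A| ≤ |A|(|A|+1)/2, i.e. 9 ≤ |A + A| ≤ 15.
Lower bound 2|A|-1 is attained iff A is an arithmetic progression.
Enumerate sums a + a' for a ≤ a' (symmetric, so this suffices):
a = -5: -5+-5=-10, -5+-4=-9, -5+-2=-7, -5+4=-1, -5+9=4
a = -4: -4+-4=-8, -4+-2=-6, -4+4=0, -4+9=5
a = -2: -2+-2=-4, -2+4=2, -2+9=7
a = 4: 4+4=8, 4+9=13
a = 9: 9+9=18
Distinct sums: {-10, -9, -8, -7, -6, -4, -1, 0, 2, 4, 5, 7, 8, 13, 18}
|A + A| = 15

|A + A| = 15


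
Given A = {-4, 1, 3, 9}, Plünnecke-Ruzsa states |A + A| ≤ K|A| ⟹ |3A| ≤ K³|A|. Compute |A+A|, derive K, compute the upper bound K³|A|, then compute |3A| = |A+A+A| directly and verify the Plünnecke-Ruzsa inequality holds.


|A| = 4.
Step 1: Compute A + A by enumerating all 16 pairs.
A + A = {-8, -3, -1, 2, 4, 5, 6, 10, 12, 18}, so |A + A| = 10.
Step 2: Doubling constant K = |A + A|/|A| = 10/4 = 10/4 ≈ 2.5000.
Step 3: Plünnecke-Ruzsa gives |3A| ≤ K³·|A| = (2.5000)³ · 4 ≈ 62.5000.
Step 4: Compute 3A = A + A + A directly by enumerating all triples (a,b,c) ∈ A³; |3A| = 20.
Step 5: Check 20 ≤ 62.5000? Yes ✓.

K = 10/4, Plünnecke-Ruzsa bound K³|A| ≈ 62.5000, |3A| = 20, inequality holds.


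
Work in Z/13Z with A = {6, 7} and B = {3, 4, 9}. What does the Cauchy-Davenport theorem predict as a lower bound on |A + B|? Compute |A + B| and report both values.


Cauchy-Davenport: |A + B| ≥ min(p, |A| + |B| - 1) for A, B nonempty in Z/pZ.
|A| = 2, |B| = 3, p = 13.
CD lower bound = min(13, 2 + 3 - 1) = min(13, 4) = 4.
Compute A + B mod 13 directly:
a = 6: 6+3=9, 6+4=10, 6+9=2
a = 7: 7+3=10, 7+4=11, 7+9=3
A + B = {2, 3, 9, 10, 11}, so |A + B| = 5.
Verify: 5 ≥ 4? Yes ✓.

CD lower bound = 4, actual |A + B| = 5.


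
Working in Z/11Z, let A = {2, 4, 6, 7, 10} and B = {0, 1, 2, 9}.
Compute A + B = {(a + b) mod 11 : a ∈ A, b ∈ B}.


Work in Z/11Z: reduce every sum a + b modulo 11.
Enumerate all 20 pairs:
a = 2: 2+0=2, 2+1=3, 2+2=4, 2+9=0
a = 4: 4+0=4, 4+1=5, 4+2=6, 4+9=2
a = 6: 6+0=6, 6+1=7, 6+2=8, 6+9=4
a = 7: 7+0=7, 7+1=8, 7+2=9, 7+9=5
a = 10: 10+0=10, 10+1=0, 10+2=1, 10+9=8
Distinct residues collected: {0, 1, 2, 3, 4, 5, 6, 7, 8, 9, 10}
|A + B| = 11 (out of 11 total residues).

A + B = {0, 1, 2, 3, 4, 5, 6, 7, 8, 9, 10}


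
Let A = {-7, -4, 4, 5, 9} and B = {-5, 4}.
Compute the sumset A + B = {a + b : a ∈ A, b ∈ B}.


A + B = {a + b : a ∈ A, b ∈ B}.
Enumerate all |A|·|B| = 5·2 = 10 pairs (a, b) and collect distinct sums.
a = -7: -7+-5=-12, -7+4=-3
a = -4: -4+-5=-9, -4+4=0
a = 4: 4+-5=-1, 4+4=8
a = 5: 5+-5=0, 5+4=9
a = 9: 9+-5=4, 9+4=13
Collecting distinct sums: A + B = {-12, -9, -3, -1, 0, 4, 8, 9, 13}
|A + B| = 9

A + B = {-12, -9, -3, -1, 0, 4, 8, 9, 13}


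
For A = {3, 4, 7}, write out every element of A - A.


A - A = {a - a' : a, a' ∈ A}.
Compute a - a' for each ordered pair (a, a'):
a = 3: 3-3=0, 3-4=-1, 3-7=-4
a = 4: 4-3=1, 4-4=0, 4-7=-3
a = 7: 7-3=4, 7-4=3, 7-7=0
Collecting distinct values (and noting 0 appears from a-a):
A - A = {-4, -3, -1, 0, 1, 3, 4}
|A - A| = 7

A - A = {-4, -3, -1, 0, 1, 3, 4}


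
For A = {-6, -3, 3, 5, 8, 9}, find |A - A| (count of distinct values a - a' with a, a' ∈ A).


A - A = {a - a' : a, a' ∈ A}; |A| = 6.
Bounds: 2|A|-1 ≤ |A - A| ≤ |A|² - |A| + 1, i.e. 11 ≤ |A - A| ≤ 31.
Note: 0 ∈ A - A always (from a - a). The set is symmetric: if d ∈ A - A then -d ∈ A - A.
Enumerate nonzero differences d = a - a' with a > a' (then include -d):
Positive differences: {1, 2, 3, 4, 5, 6, 8, 9, 11, 12, 14, 15}
Full difference set: {0} ∪ (positive diffs) ∪ (negative diffs).
|A - A| = 1 + 2·12 = 25 (matches direct enumeration: 25).

|A - A| = 25


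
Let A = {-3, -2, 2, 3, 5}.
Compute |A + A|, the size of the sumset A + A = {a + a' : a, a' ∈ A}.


A + A = {a + a' : a, a' ∈ A}; |A| = 5.
General bounds: 2|A| - 1 ≤ |A + A| ≤ |A|(|A|+1)/2, i.e. 9 ≤ |A + A| ≤ 15.
Lower bound 2|A|-1 is attained iff A is an arithmetic progression.
Enumerate sums a + a' for a ≤ a' (symmetric, so this suffices):
a = -3: -3+-3=-6, -3+-2=-5, -3+2=-1, -3+3=0, -3+5=2
a = -2: -2+-2=-4, -2+2=0, -2+3=1, -2+5=3
a = 2: 2+2=4, 2+3=5, 2+5=7
a = 3: 3+3=6, 3+5=8
a = 5: 5+5=10
Distinct sums: {-6, -5, -4, -1, 0, 1, 2, 3, 4, 5, 6, 7, 8, 10}
|A + A| = 14

|A + A| = 14


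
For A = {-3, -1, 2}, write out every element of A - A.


A - A = {a - a' : a, a' ∈ A}.
Compute a - a' for each ordered pair (a, a'):
a = -3: -3--3=0, -3--1=-2, -3-2=-5
a = -1: -1--3=2, -1--1=0, -1-2=-3
a = 2: 2--3=5, 2--1=3, 2-2=0
Collecting distinct values (and noting 0 appears from a-a):
A - A = {-5, -3, -2, 0, 2, 3, 5}
|A - A| = 7

A - A = {-5, -3, -2, 0, 2, 3, 5}


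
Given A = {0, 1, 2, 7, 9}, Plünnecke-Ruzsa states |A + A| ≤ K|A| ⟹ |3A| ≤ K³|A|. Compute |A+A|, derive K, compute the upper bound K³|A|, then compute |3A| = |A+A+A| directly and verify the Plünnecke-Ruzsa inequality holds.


|A| = 5.
Step 1: Compute A + A by enumerating all 25 pairs.
A + A = {0, 1, 2, 3, 4, 7, 8, 9, 10, 11, 14, 16, 18}, so |A + A| = 13.
Step 2: Doubling constant K = |A + A|/|A| = 13/5 = 13/5 ≈ 2.6000.
Step 3: Plünnecke-Ruzsa gives |3A| ≤ K³·|A| = (2.6000)³ · 5 ≈ 87.8800.
Step 4: Compute 3A = A + A + A directly by enumerating all triples (a,b,c) ∈ A³; |3A| = 25.
Step 5: Check 25 ≤ 87.8800? Yes ✓.

K = 13/5, Plünnecke-Ruzsa bound K³|A| ≈ 87.8800, |3A| = 25, inequality holds.


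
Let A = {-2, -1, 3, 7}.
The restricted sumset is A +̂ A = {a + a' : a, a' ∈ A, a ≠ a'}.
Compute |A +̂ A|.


Restricted sumset: A +̂ A = {a + a' : a ∈ A, a' ∈ A, a ≠ a'}.
Equivalently, take A + A and drop any sum 2a that is achievable ONLY as a + a for a ∈ A (i.e. sums representable only with equal summands).
Enumerate pairs (a, a') with a < a' (symmetric, so each unordered pair gives one sum; this covers all a ≠ a'):
  -2 + -1 = -3
  -2 + 3 = 1
  -2 + 7 = 5
  -1 + 3 = 2
  -1 + 7 = 6
  3 + 7 = 10
Collected distinct sums: {-3, 1, 2, 5, 6, 10}
|A +̂ A| = 6
(Reference bound: |A +̂ A| ≥ 2|A| - 3 for |A| ≥ 2, with |A| = 4 giving ≥ 5.)

|A +̂ A| = 6


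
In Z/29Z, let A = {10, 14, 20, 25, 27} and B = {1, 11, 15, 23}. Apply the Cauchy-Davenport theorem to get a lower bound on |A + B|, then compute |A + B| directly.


Cauchy-Davenport: |A + B| ≥ min(p, |A| + |B| - 1) for A, B nonempty in Z/pZ.
|A| = 5, |B| = 4, p = 29.
CD lower bound = min(29, 5 + 4 - 1) = min(29, 8) = 8.
Compute A + B mod 29 directly:
a = 10: 10+1=11, 10+11=21, 10+15=25, 10+23=4
a = 14: 14+1=15, 14+11=25, 14+15=0, 14+23=8
a = 20: 20+1=21, 20+11=2, 20+15=6, 20+23=14
a = 25: 25+1=26, 25+11=7, 25+15=11, 25+23=19
a = 27: 27+1=28, 27+11=9, 27+15=13, 27+23=21
A + B = {0, 2, 4, 6, 7, 8, 9, 11, 13, 14, 15, 19, 21, 25, 26, 28}, so |A + B| = 16.
Verify: 16 ≥ 8? Yes ✓.

CD lower bound = 8, actual |A + B| = 16.


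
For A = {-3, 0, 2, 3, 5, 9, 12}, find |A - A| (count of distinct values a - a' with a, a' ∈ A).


A - A = {a - a' : a, a' ∈ A}; |A| = 7.
Bounds: 2|A|-1 ≤ |A - A| ≤ |A|² - |A| + 1, i.e. 13 ≤ |A - A| ≤ 43.
Note: 0 ∈ A - A always (from a - a). The set is symmetric: if d ∈ A - A then -d ∈ A - A.
Enumerate nonzero differences d = a - a' with a > a' (then include -d):
Positive differences: {1, 2, 3, 4, 5, 6, 7, 8, 9, 10, 12, 15}
Full difference set: {0} ∪ (positive diffs) ∪ (negative diffs).
|A - A| = 1 + 2·12 = 25 (matches direct enumeration: 25).

|A - A| = 25


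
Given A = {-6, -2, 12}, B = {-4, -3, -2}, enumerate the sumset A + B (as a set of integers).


A + B = {a + b : a ∈ A, b ∈ B}.
Enumerate all |A|·|B| = 3·3 = 9 pairs (a, b) and collect distinct sums.
a = -6: -6+-4=-10, -6+-3=-9, -6+-2=-8
a = -2: -2+-4=-6, -2+-3=-5, -2+-2=-4
a = 12: 12+-4=8, 12+-3=9, 12+-2=10
Collecting distinct sums: A + B = {-10, -9, -8, -6, -5, -4, 8, 9, 10}
|A + B| = 9

A + B = {-10, -9, -8, -6, -5, -4, 8, 9, 10}


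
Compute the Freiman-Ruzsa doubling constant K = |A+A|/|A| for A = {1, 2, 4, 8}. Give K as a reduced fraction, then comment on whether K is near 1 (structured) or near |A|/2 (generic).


|A| = 4.
Compute A + A by enumerating all 16 pairs.
A + A = {2, 3, 4, 5, 6, 8, 9, 10, 12, 16}, so |A + A| = 10.
K = |A + A| / |A| = 10/4 = 5/2 ≈ 2.5000.
Reference: AP of size 4 gives K = 7/4 ≈ 1.7500; a fully generic set of size 4 gives K ≈ 2.5000.

|A| = 4, |A + A| = 10, K = 10/4 = 5/2.


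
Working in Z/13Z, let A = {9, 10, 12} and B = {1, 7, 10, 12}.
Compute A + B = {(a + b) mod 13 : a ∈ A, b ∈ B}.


Work in Z/13Z: reduce every sum a + b modulo 13.
Enumerate all 12 pairs:
a = 9: 9+1=10, 9+7=3, 9+10=6, 9+12=8
a = 10: 10+1=11, 10+7=4, 10+10=7, 10+12=9
a = 12: 12+1=0, 12+7=6, 12+10=9, 12+12=11
Distinct residues collected: {0, 3, 4, 6, 7, 8, 9, 10, 11}
|A + B| = 9 (out of 13 total residues).

A + B = {0, 3, 4, 6, 7, 8, 9, 10, 11}


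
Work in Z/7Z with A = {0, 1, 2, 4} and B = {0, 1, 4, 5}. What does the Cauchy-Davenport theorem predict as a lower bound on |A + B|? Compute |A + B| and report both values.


Cauchy-Davenport: |A + B| ≥ min(p, |A| + |B| - 1) for A, B nonempty in Z/pZ.
|A| = 4, |B| = 4, p = 7.
CD lower bound = min(7, 4 + 4 - 1) = min(7, 7) = 7.
Compute A + B mod 7 directly:
a = 0: 0+0=0, 0+1=1, 0+4=4, 0+5=5
a = 1: 1+0=1, 1+1=2, 1+4=5, 1+5=6
a = 2: 2+0=2, 2+1=3, 2+4=6, 2+5=0
a = 4: 4+0=4, 4+1=5, 4+4=1, 4+5=2
A + B = {0, 1, 2, 3, 4, 5, 6}, so |A + B| = 7.
Verify: 7 ≥ 7? Yes ✓.

CD lower bound = 7, actual |A + B| = 7.


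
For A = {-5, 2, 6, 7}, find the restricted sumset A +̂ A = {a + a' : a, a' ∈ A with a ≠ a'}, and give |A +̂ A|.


Restricted sumset: A +̂ A = {a + a' : a ∈ A, a' ∈ A, a ≠ a'}.
Equivalently, take A + A and drop any sum 2a that is achievable ONLY as a + a for a ∈ A (i.e. sums representable only with equal summands).
Enumerate pairs (a, a') with a < a' (symmetric, so each unordered pair gives one sum; this covers all a ≠ a'):
  -5 + 2 = -3
  -5 + 6 = 1
  -5 + 7 = 2
  2 + 6 = 8
  2 + 7 = 9
  6 + 7 = 13
Collected distinct sums: {-3, 1, 2, 8, 9, 13}
|A +̂ A| = 6
(Reference bound: |A +̂ A| ≥ 2|A| - 3 for |A| ≥ 2, with |A| = 4 giving ≥ 5.)

|A +̂ A| = 6


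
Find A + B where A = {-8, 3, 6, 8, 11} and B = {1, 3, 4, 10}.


A + B = {a + b : a ∈ A, b ∈ B}.
Enumerate all |A|·|B| = 5·4 = 20 pairs (a, b) and collect distinct sums.
a = -8: -8+1=-7, -8+3=-5, -8+4=-4, -8+10=2
a = 3: 3+1=4, 3+3=6, 3+4=7, 3+10=13
a = 6: 6+1=7, 6+3=9, 6+4=10, 6+10=16
a = 8: 8+1=9, 8+3=11, 8+4=12, 8+10=18
a = 11: 11+1=12, 11+3=14, 11+4=15, 11+10=21
Collecting distinct sums: A + B = {-7, -5, -4, 2, 4, 6, 7, 9, 10, 11, 12, 13, 14, 15, 16, 18, 21}
|A + B| = 17

A + B = {-7, -5, -4, 2, 4, 6, 7, 9, 10, 11, 12, 13, 14, 15, 16, 18, 21}


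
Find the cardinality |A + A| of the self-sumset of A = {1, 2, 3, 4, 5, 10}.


A + A = {a + a' : a, a' ∈ A}; |A| = 6.
General bounds: 2|A| - 1 ≤ |A + A| ≤ |A|(|A|+1)/2, i.e. 11 ≤ |A + A| ≤ 21.
Lower bound 2|A|-1 is attained iff A is an arithmetic progression.
Enumerate sums a + a' for a ≤ a' (symmetric, so this suffices):
a = 1: 1+1=2, 1+2=3, 1+3=4, 1+4=5, 1+5=6, 1+10=11
a = 2: 2+2=4, 2+3=5, 2+4=6, 2+5=7, 2+10=12
a = 3: 3+3=6, 3+4=7, 3+5=8, 3+10=13
a = 4: 4+4=8, 4+5=9, 4+10=14
a = 5: 5+5=10, 5+10=15
a = 10: 10+10=20
Distinct sums: {2, 3, 4, 5, 6, 7, 8, 9, 10, 11, 12, 13, 14, 15, 20}
|A + A| = 15

|A + A| = 15


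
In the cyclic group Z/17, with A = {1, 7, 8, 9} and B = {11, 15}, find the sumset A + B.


Work in Z/17Z: reduce every sum a + b modulo 17.
Enumerate all 8 pairs:
a = 1: 1+11=12, 1+15=16
a = 7: 7+11=1, 7+15=5
a = 8: 8+11=2, 8+15=6
a = 9: 9+11=3, 9+15=7
Distinct residues collected: {1, 2, 3, 5, 6, 7, 12, 16}
|A + B| = 8 (out of 17 total residues).

A + B = {1, 2, 3, 5, 6, 7, 12, 16}


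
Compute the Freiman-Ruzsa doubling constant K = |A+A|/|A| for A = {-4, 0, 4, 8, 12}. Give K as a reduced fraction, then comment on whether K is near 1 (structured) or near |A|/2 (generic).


|A| = 5.
Compute A + A by enumerating all 25 pairs.
A + A = {-8, -4, 0, 4, 8, 12, 16, 20, 24}, so |A + A| = 9.
K = |A + A| / |A| = 9/5 (already in lowest terms) ≈ 1.8000.
Reference: AP of size 5 gives K = 9/5 ≈ 1.8000; a fully generic set of size 5 gives K ≈ 3.0000.

|A| = 5, |A + A| = 9, K = 9/5.


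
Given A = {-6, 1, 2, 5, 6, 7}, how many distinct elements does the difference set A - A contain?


A - A = {a - a' : a, a' ∈ A}; |A| = 6.
Bounds: 2|A|-1 ≤ |A - A| ≤ |A|² - |A| + 1, i.e. 11 ≤ |A - A| ≤ 31.
Note: 0 ∈ A - A always (from a - a). The set is symmetric: if d ∈ A - A then -d ∈ A - A.
Enumerate nonzero differences d = a - a' with a > a' (then include -d):
Positive differences: {1, 2, 3, 4, 5, 6, 7, 8, 11, 12, 13}
Full difference set: {0} ∪ (positive diffs) ∪ (negative diffs).
|A - A| = 1 + 2·11 = 23 (matches direct enumeration: 23).

|A - A| = 23


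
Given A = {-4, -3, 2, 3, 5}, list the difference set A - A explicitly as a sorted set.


A - A = {a - a' : a, a' ∈ A}.
Compute a - a' for each ordered pair (a, a'):
a = -4: -4--4=0, -4--3=-1, -4-2=-6, -4-3=-7, -4-5=-9
a = -3: -3--4=1, -3--3=0, -3-2=-5, -3-3=-6, -3-5=-8
a = 2: 2--4=6, 2--3=5, 2-2=0, 2-3=-1, 2-5=-3
a = 3: 3--4=7, 3--3=6, 3-2=1, 3-3=0, 3-5=-2
a = 5: 5--4=9, 5--3=8, 5-2=3, 5-3=2, 5-5=0
Collecting distinct values (and noting 0 appears from a-a):
A - A = {-9, -8, -7, -6, -5, -3, -2, -1, 0, 1, 2, 3, 5, 6, 7, 8, 9}
|A - A| = 17

A - A = {-9, -8, -7, -6, -5, -3, -2, -1, 0, 1, 2, 3, 5, 6, 7, 8, 9}


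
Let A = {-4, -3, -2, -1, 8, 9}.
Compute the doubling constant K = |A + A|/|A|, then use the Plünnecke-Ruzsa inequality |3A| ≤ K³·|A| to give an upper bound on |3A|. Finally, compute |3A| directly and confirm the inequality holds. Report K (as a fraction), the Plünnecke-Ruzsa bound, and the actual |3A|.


|A| = 6.
Step 1: Compute A + A by enumerating all 36 pairs.
A + A = {-8, -7, -6, -5, -4, -3, -2, 4, 5, 6, 7, 8, 16, 17, 18}, so |A + A| = 15.
Step 2: Doubling constant K = |A + A|/|A| = 15/6 = 15/6 ≈ 2.5000.
Step 3: Plünnecke-Ruzsa gives |3A| ≤ K³·|A| = (2.5000)³ · 6 ≈ 93.7500.
Step 4: Compute 3A = A + A + A directly by enumerating all triples (a,b,c) ∈ A³; |3A| = 28.
Step 5: Check 28 ≤ 93.7500? Yes ✓.

K = 15/6, Plünnecke-Ruzsa bound K³|A| ≈ 93.7500, |3A| = 28, inequality holds.


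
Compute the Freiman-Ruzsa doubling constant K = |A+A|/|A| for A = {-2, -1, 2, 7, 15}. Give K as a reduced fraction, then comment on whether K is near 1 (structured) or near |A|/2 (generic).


|A| = 5.
Compute A + A by enumerating all 25 pairs.
A + A = {-4, -3, -2, 0, 1, 4, 5, 6, 9, 13, 14, 17, 22, 30}, so |A + A| = 14.
K = |A + A| / |A| = 14/5 (already in lowest terms) ≈ 2.8000.
Reference: AP of size 5 gives K = 9/5 ≈ 1.8000; a fully generic set of size 5 gives K ≈ 3.0000.

|A| = 5, |A + A| = 14, K = 14/5.


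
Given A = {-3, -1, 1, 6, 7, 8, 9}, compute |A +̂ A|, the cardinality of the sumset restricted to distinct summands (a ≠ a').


Restricted sumset: A +̂ A = {a + a' : a ∈ A, a' ∈ A, a ≠ a'}.
Equivalently, take A + A and drop any sum 2a that is achievable ONLY as a + a for a ∈ A (i.e. sums representable only with equal summands).
Enumerate pairs (a, a') with a < a' (symmetric, so each unordered pair gives one sum; this covers all a ≠ a'):
  -3 + -1 = -4
  -3 + 1 = -2
  -3 + 6 = 3
  -3 + 7 = 4
  -3 + 8 = 5
  -3 + 9 = 6
  -1 + 1 = 0
  -1 + 6 = 5
  -1 + 7 = 6
  -1 + 8 = 7
  -1 + 9 = 8
  1 + 6 = 7
  1 + 7 = 8
  1 + 8 = 9
  1 + 9 = 10
  6 + 7 = 13
  6 + 8 = 14
  6 + 9 = 15
  7 + 8 = 15
  7 + 9 = 16
  8 + 9 = 17
Collected distinct sums: {-4, -2, 0, 3, 4, 5, 6, 7, 8, 9, 10, 13, 14, 15, 16, 17}
|A +̂ A| = 16
(Reference bound: |A +̂ A| ≥ 2|A| - 3 for |A| ≥ 2, with |A| = 7 giving ≥ 11.)

|A +̂ A| = 16


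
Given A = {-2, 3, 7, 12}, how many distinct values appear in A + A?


A + A = {a + a' : a, a' ∈ A}; |A| = 4.
General bounds: 2|A| - 1 ≤ |A + A| ≤ |A|(|A|+1)/2, i.e. 7 ≤ |A + A| ≤ 10.
Lower bound 2|A|-1 is attained iff A is an arithmetic progression.
Enumerate sums a + a' for a ≤ a' (symmetric, so this suffices):
a = -2: -2+-2=-4, -2+3=1, -2+7=5, -2+12=10
a = 3: 3+3=6, 3+7=10, 3+12=15
a = 7: 7+7=14, 7+12=19
a = 12: 12+12=24
Distinct sums: {-4, 1, 5, 6, 10, 14, 15, 19, 24}
|A + A| = 9

|A + A| = 9


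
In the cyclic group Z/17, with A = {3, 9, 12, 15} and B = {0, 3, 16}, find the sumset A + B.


Work in Z/17Z: reduce every sum a + b modulo 17.
Enumerate all 12 pairs:
a = 3: 3+0=3, 3+3=6, 3+16=2
a = 9: 9+0=9, 9+3=12, 9+16=8
a = 12: 12+0=12, 12+3=15, 12+16=11
a = 15: 15+0=15, 15+3=1, 15+16=14
Distinct residues collected: {1, 2, 3, 6, 8, 9, 11, 12, 14, 15}
|A + B| = 10 (out of 17 total residues).

A + B = {1, 2, 3, 6, 8, 9, 11, 12, 14, 15}


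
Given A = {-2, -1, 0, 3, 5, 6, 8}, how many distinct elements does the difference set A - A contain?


A - A = {a - a' : a, a' ∈ A}; |A| = 7.
Bounds: 2|A|-1 ≤ |A - A| ≤ |A|² - |A| + 1, i.e. 13 ≤ |A - A| ≤ 43.
Note: 0 ∈ A - A always (from a - a). The set is symmetric: if d ∈ A - A then -d ∈ A - A.
Enumerate nonzero differences d = a - a' with a > a' (then include -d):
Positive differences: {1, 2, 3, 4, 5, 6, 7, 8, 9, 10}
Full difference set: {0} ∪ (positive diffs) ∪ (negative diffs).
|A - A| = 1 + 2·10 = 21 (matches direct enumeration: 21).

|A - A| = 21


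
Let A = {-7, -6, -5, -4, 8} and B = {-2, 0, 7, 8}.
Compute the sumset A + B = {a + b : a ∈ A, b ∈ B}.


A + B = {a + b : a ∈ A, b ∈ B}.
Enumerate all |A|·|B| = 5·4 = 20 pairs (a, b) and collect distinct sums.
a = -7: -7+-2=-9, -7+0=-7, -7+7=0, -7+8=1
a = -6: -6+-2=-8, -6+0=-6, -6+7=1, -6+8=2
a = -5: -5+-2=-7, -5+0=-5, -5+7=2, -5+8=3
a = -4: -4+-2=-6, -4+0=-4, -4+7=3, -4+8=4
a = 8: 8+-2=6, 8+0=8, 8+7=15, 8+8=16
Collecting distinct sums: A + B = {-9, -8, -7, -6, -5, -4, 0, 1, 2, 3, 4, 6, 8, 15, 16}
|A + B| = 15

A + B = {-9, -8, -7, -6, -5, -4, 0, 1, 2, 3, 4, 6, 8, 15, 16}
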